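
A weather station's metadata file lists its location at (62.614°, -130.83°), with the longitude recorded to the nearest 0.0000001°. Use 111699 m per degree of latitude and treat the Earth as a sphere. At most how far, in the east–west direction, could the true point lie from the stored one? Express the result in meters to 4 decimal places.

Rounding to 7 decimal places leaves the longitude within ±5e-08° of the true value.
At latitude 62.614° a degree of longitude spans 111699 m × cos 62.614° = 111699 × 0.4600 ≈ 51379.6 m.
East–west error: 5e-08° × 51379.6 m/° ≈ 0.00256898 m.

0.0026 meters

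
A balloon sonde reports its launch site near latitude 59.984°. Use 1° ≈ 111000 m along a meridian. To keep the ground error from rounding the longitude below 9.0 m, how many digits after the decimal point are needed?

4 decimal places

At 59.984° one degree of longitude covers 111000 × cos 59.984° ≈ 111000 × 0.5002 ≈ 55526.8 m.
Rounding to N decimal places gives at most 0.5 × 10⁻ᴺ degrees of error, i.e. 0.5 × 10⁻ᴺ × 55526.8 m.
Need 0.5 × 55526.8 × 10⁻ᴺ ≤ 9.0 → 10⁻ᴺ ≤ 3.242e-04, so N ≥ 3.49.
N = 3 would give 27.8 m (too coarse); N = 4 gives 2.78 m ≤ 9.0 m.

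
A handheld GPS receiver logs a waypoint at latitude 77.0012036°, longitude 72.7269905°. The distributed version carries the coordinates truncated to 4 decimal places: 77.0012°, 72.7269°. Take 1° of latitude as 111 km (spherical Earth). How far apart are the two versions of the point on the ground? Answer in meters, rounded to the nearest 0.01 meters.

The latitude changed by +0.0000036° and the longitude by +0.0000905°.
North–south shift: 0.0000036 × 111000 = 0.3996 m.
East–west at this latitude: 0.0000905° × 111000 × cos 77.0012° ≈ 0.0000905 × 24967.3 = 2.25954 m.
Combined displacement = (0.3996² + 2.25954²)^½ ≈ 2.2946 m.

2.29 meters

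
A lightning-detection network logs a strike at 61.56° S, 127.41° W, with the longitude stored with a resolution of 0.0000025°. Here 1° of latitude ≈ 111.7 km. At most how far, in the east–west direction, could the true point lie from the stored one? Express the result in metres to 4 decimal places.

With a 0.0000025° grid the true value lies within half a step, ±0.0000025°/2 = ±1.25e-06°, of the stored one.
One degree of longitude at 61.56° is 111700 × cos 61.56° ≈ 111700 × 0.4762 = 53195.8 m.
East–west error: 1.25e-06° × 53195.8 m/° ≈ 0.0664948 m.

0.0665 metres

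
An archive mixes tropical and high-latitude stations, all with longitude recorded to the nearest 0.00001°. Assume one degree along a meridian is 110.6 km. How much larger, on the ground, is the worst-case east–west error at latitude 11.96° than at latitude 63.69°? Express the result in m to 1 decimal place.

Rounding to 5 decimal places leaves the longitude within ±5e-06° of the true value.
Error at 11.96° = 5e-06° × 110600 × cos 11.96° ≈ 0.553 × 0.9783 = 0.541 m.
Error at 63.69° = 5e-06° × 110600 × cos 63.69° ≈ 0.553 × 0.4432 = 0.2451 m.
Difference: 0.541 − 0.2451 = 0.29589 m.

0.3 m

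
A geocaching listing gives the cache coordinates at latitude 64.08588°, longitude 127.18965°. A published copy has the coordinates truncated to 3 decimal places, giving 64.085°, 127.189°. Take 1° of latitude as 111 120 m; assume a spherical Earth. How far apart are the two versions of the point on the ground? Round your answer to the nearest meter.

Δlat = 64.08588 − 64.085 = +0.00088°; Δlon = 127.18965 − 127.189 = +0.00065°.
N–S: 0.00088° × 111120 m/° = 97.7856 m.
E–W at 64.085°: 0.00065° × 111120 × cos 64.085° = 0.00065 × 111120 × 0.4370 ≈ 31.5663 m.
Hypotenuse of the two orthogonal shifts: √(97.7856² + 31.5663²) = 102.754 m.

103 meters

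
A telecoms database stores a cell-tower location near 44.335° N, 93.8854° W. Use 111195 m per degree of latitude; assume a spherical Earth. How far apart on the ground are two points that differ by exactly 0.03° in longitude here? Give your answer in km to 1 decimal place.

At 44.335° a degree of longitude is 111195 × cos 44.335° ≈ 79534 m, so 0.03° corresponds to 2386.02 m.
That is 2386.02 m = 2.386 km.

2.4 km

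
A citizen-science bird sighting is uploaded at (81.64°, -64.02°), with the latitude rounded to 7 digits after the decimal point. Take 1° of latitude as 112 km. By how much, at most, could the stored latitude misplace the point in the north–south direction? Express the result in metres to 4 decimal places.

0.0056 metres

Rounding to 7 decimal places leaves the latitude within ±5e-08° of the true value.
North–south distance: 5e-08° × 112000 m/° = 0.0056 m.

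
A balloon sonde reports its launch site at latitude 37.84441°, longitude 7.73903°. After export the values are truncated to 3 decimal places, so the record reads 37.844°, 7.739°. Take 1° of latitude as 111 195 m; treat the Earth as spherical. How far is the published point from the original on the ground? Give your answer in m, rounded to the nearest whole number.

46 m

Δlat = 37.84441 − 37.844 = +0.00041°; Δlon = 7.73903 − 7.739 = +0.00003°.
N–S: 0.00041° × 111195 m/° = 45.59 m.
E–W at 37.844°: 0.00003° × 111195 × cos 37.844° = 0.00003 × 111195 × 0.7897 ≈ 2.63427 m.
Combined displacement = (45.59² + 2.63427²)^½ ≈ 45.666 m.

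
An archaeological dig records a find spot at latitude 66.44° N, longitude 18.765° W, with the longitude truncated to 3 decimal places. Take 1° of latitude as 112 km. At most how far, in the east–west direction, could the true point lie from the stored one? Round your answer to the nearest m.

Truncating at 3 decimal places can drop up to a full unit in the last place, so the longitude may be off by as much as 0.001°.
One degree of longitude at 66.44° is 112000 × cos 66.44° ≈ 112000 × 0.3997 = 44767.4 m.
So at most 0.001° × 44767.4 ≈ 44.7674 m east–west.

45 m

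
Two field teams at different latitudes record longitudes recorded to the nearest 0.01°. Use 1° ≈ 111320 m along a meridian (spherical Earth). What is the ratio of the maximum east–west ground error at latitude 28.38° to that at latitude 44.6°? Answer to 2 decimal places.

1.24

Rounding to 2 decimal places leaves the longitude within ±0.005° of the true value.
At 28.38°: 0.005° × 111320 × cos 28.38° = 0.005 × 111320 × 0.8798 ≈ 489.7 m.
At 44.6°: 0.005° × 111320 × cos 44.6° = 0.005 × 111320 × 0.7120 ≈ 396.31 m.
Ratio: 489.7 / 396.31 = cos 28.38° / cos 44.6° ≈ 1.2356.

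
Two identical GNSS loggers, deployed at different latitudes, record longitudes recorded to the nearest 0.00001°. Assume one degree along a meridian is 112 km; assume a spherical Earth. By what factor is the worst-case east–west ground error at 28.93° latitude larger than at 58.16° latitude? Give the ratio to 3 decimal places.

1.659

Rounding to 5 decimal places leaves the longitude within ±5e-06° of the true value.
At 28.93°: 5e-06° × 112000 × cos 28.93° = 5e-06 × 112000 × 0.8752 ≈ 0.49012 m.
At 58.16°: 5e-06° × 112000 × cos 58.16° = 5e-06 × 112000 × 0.5275 ≈ 0.29543 m.
The ratio reduces to cos 28.93° / cos 58.16° = 0.8752/0.5275 ≈ 1.6590.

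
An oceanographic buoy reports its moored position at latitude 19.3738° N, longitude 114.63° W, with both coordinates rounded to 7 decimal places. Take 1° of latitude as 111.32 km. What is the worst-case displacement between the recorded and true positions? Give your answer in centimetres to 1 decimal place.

Rounding to 7 decimal places leaves each coordinate within ±5e-08° of the true value.
North–south component: 5e-08° × 111320 = 0.005566 m.
Longitude error → 5e-08 × 111320 × cos 19.3738° = 5e-08 × 111320 × 0.9434 ≈ 0.00525082 m.
The two errors are perpendicular, so the maximum displacement is √(0.005566² + 0.00525082²) ≈ 0.00765189 m.
That is 0.00765189 m = 0.76519 cm.

0.8 centimetres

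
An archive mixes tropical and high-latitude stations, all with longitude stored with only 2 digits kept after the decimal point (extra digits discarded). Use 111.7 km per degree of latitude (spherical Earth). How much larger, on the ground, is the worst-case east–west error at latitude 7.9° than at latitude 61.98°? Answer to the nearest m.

582 m

Truncating at 2 decimal places can drop up to a full unit in the last place, so the longitude may be off by as much as 0.01°.
At 7.9°: 0.01° × 111700 × cos 7.9° = 0.01 × 111700 × 0.9905 ≈ 1106.4 m.
At 61.98°: 0.01° × 111700 × cos 61.98° = 0.01 × 111700 × 0.4698 ≈ 524.74 m.
So the lower-latitude error exceeds the higher by 1106.4 − 524.74 = 581.66 m.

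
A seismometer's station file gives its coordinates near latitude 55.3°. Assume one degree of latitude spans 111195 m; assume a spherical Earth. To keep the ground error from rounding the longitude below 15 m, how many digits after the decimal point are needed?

At 55.3° one degree of longitude covers 111195 × cos 55.3° ≈ 111195 × 0.5693 ≈ 63301 m.
N decimal places → at most half a unit in the last place, 0.5 × 10⁻ᴺ° = 63301/2 × 10⁻ᴺ m.
Setting 31650.5 × 10⁻ᴺ ≤ 15 gives 10ᴺ ≥ 2110, i.e. N ≥ 3.32.
At 3 places the error can reach 31.7 m, but 4 places keeps it to 3.17 m.

4 decimal places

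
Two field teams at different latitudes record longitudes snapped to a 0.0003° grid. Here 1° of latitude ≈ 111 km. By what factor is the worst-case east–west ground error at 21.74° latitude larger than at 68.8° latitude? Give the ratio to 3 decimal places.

With a 0.0003° grid the true value lies within half a step, ±0.0003°/2 = ±0.00015°, of the stored one.
At 21.74°: 0.00015° × 111000 × cos 21.74° = 0.00015 × 111000 × 0.9289 ≈ 15.466 m.
At 68.8°: 0.00015° × 111000 × cos 68.8° = 0.00015 × 111000 × 0.3616 ≈ 6.021 m.
Ratio: 15.466 / 6.021 = cos 21.74° / cos 68.8° ≈ 2.5686.

2.569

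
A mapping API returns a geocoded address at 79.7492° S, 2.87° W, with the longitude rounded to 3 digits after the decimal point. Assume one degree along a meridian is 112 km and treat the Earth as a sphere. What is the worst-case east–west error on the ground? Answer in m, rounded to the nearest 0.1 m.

10.0 m

Rounding to 3 decimal places leaves the longitude within ±0.0005° of the true value.
Parallels shrink by cos φ, so at 79.7492° a degree of longitude is 112000 × 0.1780 ≈ 19931.2 m.
Maximum E–W displacement: 0.0005 × 19931.2 = 9.96561 m.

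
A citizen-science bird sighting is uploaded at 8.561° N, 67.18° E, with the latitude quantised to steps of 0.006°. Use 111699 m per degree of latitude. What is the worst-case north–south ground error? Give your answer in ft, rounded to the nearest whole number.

1099 ft

With a 0.006° grid the true value lies within half a step, ±0.006°/2 = ±0.003°, of the stored one.
North–south distance: 0.003° × 111699 m/° = 335.097 m.
In feet: 335.097 m ÷ 0.3048 ≈ 1099.4 ft.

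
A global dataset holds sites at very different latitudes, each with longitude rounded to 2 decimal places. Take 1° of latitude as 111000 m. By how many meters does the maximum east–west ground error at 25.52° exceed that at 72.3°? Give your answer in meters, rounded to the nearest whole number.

332 meters

Rounding to 2 decimal places leaves the longitude within ±0.005° of the true value.
Error at 25.52° = 0.005° × 111000 × cos 25.52° ≈ 555 × 0.9024 = 500.85 m.
Error at 72.3° = 0.005° × 111000 × cos 72.3° ≈ 555 × 0.3040 = 168.74 m.
So the lower-latitude error exceeds the higher by 500.85 − 168.74 = 332.11 m.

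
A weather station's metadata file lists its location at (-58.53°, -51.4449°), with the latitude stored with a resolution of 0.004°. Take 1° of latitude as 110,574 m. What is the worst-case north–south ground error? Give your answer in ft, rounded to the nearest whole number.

726 ft

With a 0.004° grid the true value lies within half a step, ±0.004°/2 = ±0.002°, of the stored one.
North–south distance: 0.002° × 110574 m/° = 221.148 m.
Converting: 221.148 m × 3.2808 ft/m ≈ 725.55 ft.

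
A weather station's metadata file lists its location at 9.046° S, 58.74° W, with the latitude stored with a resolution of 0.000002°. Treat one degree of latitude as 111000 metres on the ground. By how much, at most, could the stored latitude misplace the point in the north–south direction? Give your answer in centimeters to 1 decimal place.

With a 0.000002° grid the true value lies within half a step, ±0.000002°/2 = ±1e-06°, of the stored one.
So the N–S error is at most 1e-06 × 111000 = 0.111 m.
That is 0.111 m = 11.1 cm.

11.1 centimeters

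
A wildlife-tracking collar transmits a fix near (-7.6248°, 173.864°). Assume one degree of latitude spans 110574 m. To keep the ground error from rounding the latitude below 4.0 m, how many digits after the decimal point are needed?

One degree of latitude covers 110574 m.
With N decimal places the half-ulp bound is 0.5·10⁻ᴺ°, or 0.5·10⁻ᴺ × 110574 m on the ground.
Need 0.5 × 110574 × 10⁻ᴺ ≤ 4.0 → 10⁻ᴺ ≤ 7.235e-05, so N ≥ 4.14.
So 5 decimal places suffice (0.553 m); 4 would allow up to 5.53 m.

5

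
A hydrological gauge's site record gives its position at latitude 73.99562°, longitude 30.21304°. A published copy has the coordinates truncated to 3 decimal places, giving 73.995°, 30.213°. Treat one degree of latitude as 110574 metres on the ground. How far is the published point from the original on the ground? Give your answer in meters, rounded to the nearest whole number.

69 meters

The latitude changed by +0.00062° and the longitude by +0.00004°.
N–S: 0.00062° × 110574 m/° = 68.5559 m.
East–west at this latitude: 0.00004° × 110574 × cos 73.995° ≈ 0.00004 × 30487.6 = 1.2195 m.
Distance: √(68.5559² + 1.2195²) ≈ 68.5667 m.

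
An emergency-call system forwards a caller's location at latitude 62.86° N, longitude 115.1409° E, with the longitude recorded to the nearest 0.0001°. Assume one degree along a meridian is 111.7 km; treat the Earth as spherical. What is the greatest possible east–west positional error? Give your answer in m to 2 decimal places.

Rounding to 4 decimal places leaves the longitude within ±5e-05° of the true value.
At latitude 62.86° a degree of longitude spans 111700 m × cos 62.86° = 111700 × 0.4562 ≈ 50953.8 m.
East–west error: 5e-05° × 50953.8 m/° ≈ 2.54769 m.

2.55 m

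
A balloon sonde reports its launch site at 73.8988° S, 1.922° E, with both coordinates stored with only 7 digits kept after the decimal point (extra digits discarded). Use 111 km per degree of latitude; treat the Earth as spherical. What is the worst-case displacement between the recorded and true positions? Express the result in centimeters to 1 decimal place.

1.2 centimeters

Truncating at 7 decimal places can drop up to a full unit in the last place, so each coordinate may be off by as much as 1e-07°.
Latitude error → 1e-07 × 111000 = 0.0111 m along the meridian.
Longitude error → 1e-07 × 111000 × cos 73.8988° = 1e-07 × 111000 × 0.2773 ≈ 0.00307842 m.
Worst case both components are at the extreme and orthogonal: √(0.0111² + 0.00307842²) ≈ 0.011519 m.
That is 0.011519 m = 1.1519 cm.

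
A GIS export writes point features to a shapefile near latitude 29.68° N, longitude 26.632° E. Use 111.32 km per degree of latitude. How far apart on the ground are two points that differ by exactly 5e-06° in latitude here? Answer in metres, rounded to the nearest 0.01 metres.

0.56 metres

5e-06° × 111320 m/° = 0.5566 m.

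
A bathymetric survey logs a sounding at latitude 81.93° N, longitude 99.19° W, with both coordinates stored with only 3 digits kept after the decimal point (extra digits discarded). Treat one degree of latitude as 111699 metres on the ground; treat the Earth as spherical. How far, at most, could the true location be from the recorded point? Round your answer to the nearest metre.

113 metres

Truncating at 3 decimal places can drop up to a full unit in the last place, so each coordinate may be off by as much as 0.001°.
N–S: 0.001° × 111699 m/° = 111.699 m.
Longitude error → 0.001 × 111699 × cos 81.93° = 0.001 × 111699 × 0.1404 ≈ 15.6806 m.
The two errors are perpendicular, so the maximum displacement is √(111.699² + 15.6806²) ≈ 112.794 m.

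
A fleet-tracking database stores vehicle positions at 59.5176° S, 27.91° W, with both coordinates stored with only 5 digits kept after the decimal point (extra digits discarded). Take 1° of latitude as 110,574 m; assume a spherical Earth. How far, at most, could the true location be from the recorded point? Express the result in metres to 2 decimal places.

1.24 metres

Truncating at 5 decimal places can drop up to a full unit in the last place, so each coordinate may be off by as much as 1e-05°.
North–south component: 1e-05° × 110574 = 1.10574 m.
Longitude error → 1e-05 × 110574 × cos 59.5176° = 1e-05 × 110574 × 0.5073 ≈ 0.560913 m.
Worst case both components are at the extreme and orthogonal: √(1.10574² + 0.560913²) ≈ 1.23987 m.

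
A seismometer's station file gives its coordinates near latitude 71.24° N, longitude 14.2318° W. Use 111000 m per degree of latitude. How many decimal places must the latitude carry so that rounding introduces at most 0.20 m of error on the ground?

6

One degree of latitude covers 111000 m.
N decimal places → at most half a unit in the last place, 0.5 × 10⁻ᴺ° = 111000/2 × 10⁻ᴺ m.
Setting 55500 × 10⁻ᴺ ≤ 0.20 gives 10ᴺ ≥ 2.775e+05, i.e. N ≥ 5.44.
At 5 places the error can reach 0.555 m, but 6 places keeps it to 0.0555 m.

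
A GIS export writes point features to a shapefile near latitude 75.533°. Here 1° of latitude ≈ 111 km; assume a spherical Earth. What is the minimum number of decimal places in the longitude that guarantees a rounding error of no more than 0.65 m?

At 75.533° one degree of longitude covers 111000 × cos 75.533° ≈ 111000 × 0.2498 ≈ 27730.3 m.
Rounding to N decimal places gives at most 0.5 × 10⁻ᴺ degrees of error, i.e. 0.5 × 10⁻ᴺ × 27730.3 m.
Setting 13865.1 × 10⁻ᴺ ≤ 0.65 gives 10ᴺ ≥ 2.133e+04, i.e. N ≥ 4.33.
So 5 decimal places suffice (0.139 m); 4 would allow up to 1.39 m.

5 decimal places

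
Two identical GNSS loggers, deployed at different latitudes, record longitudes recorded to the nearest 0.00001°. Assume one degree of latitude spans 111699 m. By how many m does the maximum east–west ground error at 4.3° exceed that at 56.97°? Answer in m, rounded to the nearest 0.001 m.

0.252 m

Rounding to 5 decimal places leaves the longitude within ±5e-06° of the true value.
At 4.3°: 5e-06° × 111699 × cos 4.3° = 5e-06 × 111699 × 0.9972 ≈ 0.55692 m.
Error at 56.97° = 5e-06° × 111699 × cos 56.97° ≈ 0.5585 × 0.5451 = 0.30442 m.
Difference: 0.55692 − 0.30442 = 0.2525 m.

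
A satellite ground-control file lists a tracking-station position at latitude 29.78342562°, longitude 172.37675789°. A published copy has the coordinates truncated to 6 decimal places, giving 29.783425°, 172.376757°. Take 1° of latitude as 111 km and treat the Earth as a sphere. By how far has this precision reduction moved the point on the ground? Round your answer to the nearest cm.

Δlat = 29.78342562 − 29.783425 = +0.00000062°; Δlon = 172.37675789 − 172.376757 = +0.00000089°.
North–south shift: 0.00000062 × 111000 = 0.06882 m.
East–west at this latitude: 0.00000089° × 111000 × cos 29.7834° ≈ 0.00000089 × 96337.9 = 0.0857407 m.
Hypotenuse of the two orthogonal shifts: √(0.06882² + 0.0857407²) = 0.109944 m.
That is 0.109944 m = 10.994 cm.

11 cm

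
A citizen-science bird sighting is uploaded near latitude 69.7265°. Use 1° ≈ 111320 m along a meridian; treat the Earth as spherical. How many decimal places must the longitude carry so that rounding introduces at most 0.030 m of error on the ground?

At 69.7265° one degree of longitude covers 111320 × cos 69.7265° ≈ 111320 × 0.3465 ≈ 38572.6 m.
N decimal places → at most half a unit in the last place, 0.5 × 10⁻ᴺ° = 38572.6/2 × 10⁻ᴺ m.
Setting 19286.3 × 10⁻ᴺ ≤ 0.030 gives 10ᴺ ≥ 6.429e+05, i.e. N ≥ 5.81.
At 5 places the error can reach 0.193 m, but 6 places keeps it to 0.0193 m.

6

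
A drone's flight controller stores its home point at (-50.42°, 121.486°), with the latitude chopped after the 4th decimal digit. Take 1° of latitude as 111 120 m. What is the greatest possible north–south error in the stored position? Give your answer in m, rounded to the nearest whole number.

11 m

Truncating at 4 decimal places can drop up to a full unit in the last place, so the latitude may be off by as much as 0.0001°.
Along the meridian that is 0.0001° × 111120 m/° = 11.112 m.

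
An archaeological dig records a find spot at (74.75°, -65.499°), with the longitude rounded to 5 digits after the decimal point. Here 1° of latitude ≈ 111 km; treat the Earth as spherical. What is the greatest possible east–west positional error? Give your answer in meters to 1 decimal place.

0.1 meters

Rounding to 5 decimal places leaves the longitude within ±5e-06° of the true value.
At latitude 74.75° a degree of longitude spans 111000 m × cos 74.75° = 111000 × 0.2630 ≈ 29196.5 m.
So at most 5e-06° × 29196.5 ≈ 0.145982 m east–west.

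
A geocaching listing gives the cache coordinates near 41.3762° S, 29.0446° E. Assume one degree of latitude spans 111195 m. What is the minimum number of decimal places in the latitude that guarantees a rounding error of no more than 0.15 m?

One degree of latitude covers 111195 m.
N decimal places → at most half a unit in the last place, 0.5 × 10⁻ᴺ° = 111195/2 × 10⁻ᴺ m.
Setting 55597.5 × 10⁻ᴺ ≤ 0.15 gives 10ᴺ ≥ 3.706e+05, i.e. N ≥ 5.57.
N = 5 would give 0.556 m (too coarse); N = 6 gives 0.0556 m ≤ 0.15 m.

6 decimal places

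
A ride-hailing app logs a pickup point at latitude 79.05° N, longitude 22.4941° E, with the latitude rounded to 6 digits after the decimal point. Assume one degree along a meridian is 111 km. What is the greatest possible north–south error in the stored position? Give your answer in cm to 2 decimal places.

Rounding to 6 decimal places leaves the latitude within ±5e-07° of the true value.
Along the meridian that is 5e-07° × 111000 m/° = 0.0555 m.
That is 0.0555 m = 5.55 cm.

5.55 cm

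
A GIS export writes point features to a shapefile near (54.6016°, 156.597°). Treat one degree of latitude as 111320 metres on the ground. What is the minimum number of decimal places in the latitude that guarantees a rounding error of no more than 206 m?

One degree of latitude covers 111320 m.
Rounding to N decimal places gives at most 0.5 × 10⁻ᴺ degrees of error, i.e. 0.5 × 10⁻ᴺ × 111320 m.
Need 0.5 × 111320 × 10⁻ᴺ ≤ 206 → 10⁻ᴺ ≤ 3.701e-03, so N ≥ 2.43.
So 3 decimal places suffice (55.7 m); 2 would allow up to 557 m.

3 decimal places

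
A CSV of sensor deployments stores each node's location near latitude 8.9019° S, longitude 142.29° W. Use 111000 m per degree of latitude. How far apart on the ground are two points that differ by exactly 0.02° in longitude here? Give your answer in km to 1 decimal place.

At 8.9019° a degree of longitude is 111000 × cos 8.9019° ≈ 109663 m, so 0.02° corresponds to 2193.26 m.
That is 2193.26 m = 2.1933 km.

2.2 km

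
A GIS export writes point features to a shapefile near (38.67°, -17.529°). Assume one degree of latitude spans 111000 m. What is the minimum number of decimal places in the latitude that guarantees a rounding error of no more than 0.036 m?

7

One degree of latitude covers 111000 m.
Rounding to N decimal places gives at most 0.5 × 10⁻ᴺ degrees of error, i.e. 0.5 × 10⁻ᴺ × 111000 m.
Setting 55500 × 10⁻ᴺ ≤ 0.036 gives 10ᴺ ≥ 1.542e+06, i.e. N ≥ 6.19.
At 6 places the error can reach 0.0555 m, but 7 places keeps it to 0.00555 m.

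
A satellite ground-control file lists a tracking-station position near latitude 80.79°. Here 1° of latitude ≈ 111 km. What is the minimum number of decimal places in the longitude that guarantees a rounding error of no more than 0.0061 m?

7 decimal places

At 80.79° one degree of longitude covers 111000 × cos 80.79° ≈ 111000 × 0.1601 ≈ 17765.9 m.
Rounding to N decimal places gives at most 0.5 × 10⁻ᴺ degrees of error, i.e. 0.5 × 10⁻ᴺ × 17765.9 m.
Need 0.5 × 17765.9 × 10⁻ᴺ ≤ 0.0061 → 10⁻ᴺ ≤ 6.867e-07, so N ≥ 6.16.
At 6 places the error can reach 0.00888 m, but 7 places keeps it to 0.000888 m.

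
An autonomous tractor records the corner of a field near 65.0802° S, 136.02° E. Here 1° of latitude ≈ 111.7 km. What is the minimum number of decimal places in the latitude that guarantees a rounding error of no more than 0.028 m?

One degree of latitude covers 111700 m.
N decimal places → at most half a unit in the last place, 0.5 × 10⁻ᴺ° = 111700/2 × 10⁻ᴺ m.
Need 0.5 × 111700 × 10⁻ᴺ ≤ 0.028 → 10⁻ᴺ ≤ 5.013e-07, so N ≥ 6.30.
At 6 places the error can reach 0.0558 m, but 7 places keeps it to 0.00558 m.

7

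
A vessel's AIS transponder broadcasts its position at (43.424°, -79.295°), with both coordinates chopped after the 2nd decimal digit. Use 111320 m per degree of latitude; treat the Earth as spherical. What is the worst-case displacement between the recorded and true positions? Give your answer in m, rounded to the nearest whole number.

1376 m

Truncating at 2 decimal places can drop up to a full unit in the last place, so each coordinate may be off by as much as 0.01°.
Latitude error → 0.01 × 111320 = 1113.2 m along the meridian.
East–west component at 43.424°: 0.01° × 111320 × cos 43.424° ≈ 0.01 × 80850.2 ≈ 808.502 m.
Worst case both components are at the extreme and orthogonal: √(1113.2² + 808.502²) ≈ 1375.82 m.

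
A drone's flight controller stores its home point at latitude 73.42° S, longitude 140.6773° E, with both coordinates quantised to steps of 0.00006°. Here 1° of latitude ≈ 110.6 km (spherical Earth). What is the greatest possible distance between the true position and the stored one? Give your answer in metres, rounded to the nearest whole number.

With a 0.00006° grid the true value lies within half a step, ±0.00006°/2 = ±3e-05°, of the stored one.
North–south component: 3e-05° × 110600 = 3.318 m.
E–W at 73.42°: 3e-05° × 110600 × cos 73.42° = 3e-05 × 110600 × 0.2854 ≈ 0.946804 m.
The two errors are perpendicular, so the maximum displacement is √(3.318² + 0.946804²) ≈ 3.45044 m.

3 metres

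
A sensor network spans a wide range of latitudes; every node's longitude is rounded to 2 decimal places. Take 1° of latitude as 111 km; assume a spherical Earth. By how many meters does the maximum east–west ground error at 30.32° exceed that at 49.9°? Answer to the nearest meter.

122 meters

Rounding to 2 decimal places leaves the longitude within ±0.005° of the true value.
At 30.32°: 0.005° × 111000 × cos 30.32° = 0.005 × 111000 × 0.8632 ≈ 479.09 m.
Error at 49.9° = 0.005° × 111000 × cos 49.9° ≈ 555 × 0.6441 = 357.49 m.
So the lower-latitude error exceeds the higher by 479.09 − 357.49 = 121.6 m.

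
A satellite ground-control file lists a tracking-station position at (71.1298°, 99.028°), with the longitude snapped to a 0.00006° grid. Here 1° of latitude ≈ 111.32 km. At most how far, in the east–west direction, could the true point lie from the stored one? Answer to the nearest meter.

With a 0.00006° grid the true value lies within half a step, ±0.00006°/2 = ±3e-05°, of the stored one.
One degree of longitude at 71.1298° is 111320 × cos 71.1298° ≈ 111320 × 0.3234 = 36003.7 m.
So at most 3e-05° × 36003.7 ≈ 1.08011 m east–west.

1 meters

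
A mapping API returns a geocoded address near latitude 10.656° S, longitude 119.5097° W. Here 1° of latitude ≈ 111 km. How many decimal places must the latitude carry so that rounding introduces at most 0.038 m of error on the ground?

7

One degree of latitude covers 111000 m.
N decimal places → at most half a unit in the last place, 0.5 × 10⁻ᴺ° = 111000/2 × 10⁻ᴺ m.
Need 0.5 × 111000 × 10⁻ᴺ ≤ 0.038 → 10⁻ᴺ ≤ 6.847e-07, so N ≥ 6.16.
N = 6 would give 0.0555 m (too coarse); N = 7 gives 0.00555 m ≤ 0.038 m.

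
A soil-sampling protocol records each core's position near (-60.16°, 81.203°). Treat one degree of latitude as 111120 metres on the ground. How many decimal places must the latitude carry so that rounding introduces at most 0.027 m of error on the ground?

7

One degree of latitude covers 111120 m.
With N decimal places the half-ulp bound is 0.5·10⁻ᴺ°, or 0.5·10⁻ᴺ × 111120 m on the ground.
Setting 55560 × 10⁻ᴺ ≤ 0.027 gives 10ᴺ ≥ 2.058e+06, i.e. N ≥ 6.31.
So 7 decimal places suffice (0.00556 m); 6 would allow up to 0.0556 m.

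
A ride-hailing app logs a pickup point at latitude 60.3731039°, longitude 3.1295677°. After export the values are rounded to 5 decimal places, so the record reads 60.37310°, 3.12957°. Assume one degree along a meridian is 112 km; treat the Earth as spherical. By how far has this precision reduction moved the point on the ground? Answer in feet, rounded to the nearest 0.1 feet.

Δlat = 60.3731039 − 60.37310 = +0.0000039°; Δlon = 3.1295677 − 3.12957 = -0.0000023°.
N–S: 0.0000039° × 112000 m/° = 0.4368 m.
E–W at 60.3731°: -0.0000023° × 112000 × cos 60.3731° = -0.0000023 × 112000 × 0.4944 ≈ -0.127345 m.
Combined displacement = (0.4368² + 0.127345²)^½ ≈ 0.454984 m.
Converting: 0.454984 m × 3.2808 ft/m ≈ 1.4927 ft.

1.5 feet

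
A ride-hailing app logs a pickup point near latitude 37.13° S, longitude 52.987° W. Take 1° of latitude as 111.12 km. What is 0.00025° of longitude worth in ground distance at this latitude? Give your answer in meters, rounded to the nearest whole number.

One degree of longitude here spans 111120 × cos 37.13° = 111120 × 0.7973 ≈ 88592.4 m; 0.00025° of that is 22.1481 m.

22 meters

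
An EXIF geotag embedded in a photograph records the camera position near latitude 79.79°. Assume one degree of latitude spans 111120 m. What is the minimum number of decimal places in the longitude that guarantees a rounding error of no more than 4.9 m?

4

At 79.79° one degree of longitude covers 111120 × cos 79.79° ≈ 111120 × 0.1773 ≈ 19696.7 m.
N decimal places → at most half a unit in the last place, 0.5 × 10⁻ᴺ° = 19696.7/2 × 10⁻ᴺ m.
Setting 9848.37 × 10⁻ᴺ ≤ 4.9 gives 10ᴺ ≥ 2010, i.e. N ≥ 3.30.
So 4 decimal places suffice (0.985 m); 3 would allow up to 9.85 m.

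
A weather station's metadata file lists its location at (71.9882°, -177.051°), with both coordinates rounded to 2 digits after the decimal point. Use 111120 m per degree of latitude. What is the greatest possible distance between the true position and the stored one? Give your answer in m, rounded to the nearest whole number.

Rounding to 2 decimal places leaves each coordinate within ±0.005° of the true value.
N–S: 0.005° × 111120 m/° = 555.6 m.
East–west component at 71.9882°: 0.005° × 111120 × cos 71.9882° ≈ 0.005 × 34359.7 ≈ 171.799 m.
The two errors are perpendicular, so the maximum displacement is √(555.6² + 171.799²) ≈ 581.555 m.

582 m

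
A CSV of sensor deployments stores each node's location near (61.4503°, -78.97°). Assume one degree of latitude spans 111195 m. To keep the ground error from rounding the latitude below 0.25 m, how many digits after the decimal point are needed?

6 decimal places

One degree of latitude covers 111195 m.
With N decimal places the half-ulp bound is 0.5·10⁻ᴺ°, or 0.5·10⁻ᴺ × 111195 m on the ground.
Setting 55597.5 × 10⁻ᴺ ≤ 0.25 gives 10ᴺ ≥ 2.224e+05, i.e. N ≥ 5.35.
At 5 places the error can reach 0.556 m, but 6 places keeps it to 0.0556 m.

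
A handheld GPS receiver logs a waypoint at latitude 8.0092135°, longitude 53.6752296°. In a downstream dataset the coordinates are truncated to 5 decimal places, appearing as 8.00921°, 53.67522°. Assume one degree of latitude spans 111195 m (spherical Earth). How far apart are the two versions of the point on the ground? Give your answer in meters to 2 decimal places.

1.13 meters

Δlat = 8.0092135 − 8.00921 = +0.0000035°; Δlon = 53.6752296 − 53.67522 = +0.0000096°.
N–S: 0.0000035° × 111195 m/° = 0.389183 m.
E–W at 8.00921°: 0.0000096° × 111195 × cos 8.00921° = 0.0000096 × 111195 × 0.9902 ≈ 1.05706 m.
Combined displacement = (0.389183² + 1.05706²)^½ ≈ 1.12643 m.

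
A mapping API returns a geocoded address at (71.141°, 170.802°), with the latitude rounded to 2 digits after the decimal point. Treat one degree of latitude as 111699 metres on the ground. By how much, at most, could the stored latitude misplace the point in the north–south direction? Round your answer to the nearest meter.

Rounding to 2 decimal places leaves the latitude within ±0.005° of the true value.
Along the meridian that is 0.005° × 111699 m/° = 558.495 m.

558 meters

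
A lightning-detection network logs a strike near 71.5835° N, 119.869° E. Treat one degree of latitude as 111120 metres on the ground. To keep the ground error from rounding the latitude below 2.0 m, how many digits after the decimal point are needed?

One degree of latitude covers 111120 m.
With N decimal places the half-ulp bound is 0.5·10⁻ᴺ°, or 0.5·10⁻ᴺ × 111120 m on the ground.
Need 0.5 × 111120 × 10⁻ᴺ ≤ 2.0 → 10⁻ᴺ ≤ 3.600e-05, so N ≥ 4.44.
N = 4 would give 5.56 m (too coarse); N = 5 gives 0.556 m ≤ 2.0 m.

5 decimal places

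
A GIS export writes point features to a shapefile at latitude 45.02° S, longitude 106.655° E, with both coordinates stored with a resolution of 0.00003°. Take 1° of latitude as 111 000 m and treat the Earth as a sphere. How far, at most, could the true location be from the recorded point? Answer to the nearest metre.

2 metres

With a 0.00003° grid the true value lies within half a step, ±0.00003°/2 = ±1.5e-05°, of the stored one.
North–south component: 1.5e-05° × 111000 = 1.665 m.
E–W at 45.02°: 1.5e-05° × 111000 × cos 45.02° = 1.5e-05 × 111000 × 0.7069 ≈ 1.17692 m.
Worst case both components are at the extreme and orthogonal: √(1.665² + 1.17692²) ≈ 2.03896 m.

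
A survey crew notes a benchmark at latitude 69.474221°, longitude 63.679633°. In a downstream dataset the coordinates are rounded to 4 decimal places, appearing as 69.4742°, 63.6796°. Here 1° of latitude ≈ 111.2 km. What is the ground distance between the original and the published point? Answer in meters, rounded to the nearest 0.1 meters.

2.7 meters

The latitude changed by +0.000021° and the longitude by +0.000033°.
N–S: 0.000021° × 111200 m/° = 2.3352 m.
E–W at 69.4742°: 0.000033° × 111200 × cos 69.4742° = 0.000033 × 111200 × 0.3506 ≈ 1.28667 m.
Hypotenuse of the two orthogonal shifts: √(2.3352² + 1.28667²) = 2.66621 m.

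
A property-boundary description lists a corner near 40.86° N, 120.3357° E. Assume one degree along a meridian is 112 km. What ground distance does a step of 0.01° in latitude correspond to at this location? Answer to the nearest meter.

1120 meters

0.01° × 112000 m/° = 1120 m.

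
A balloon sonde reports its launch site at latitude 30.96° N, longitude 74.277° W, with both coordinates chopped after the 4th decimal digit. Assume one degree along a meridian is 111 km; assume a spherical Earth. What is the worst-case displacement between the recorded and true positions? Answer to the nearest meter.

Truncating at 4 decimal places can drop up to a full unit in the last place, so each coordinate may be off by as much as 0.0001°.
N–S: 0.0001° × 111000 m/° = 11.1 m.
E–W at 30.96°: 0.0001° × 111000 × cos 30.96° = 0.0001 × 111000 × 0.8575 ≈ 9.51855 m.
Combining orthogonally: (11.1² + 9.51855²)^½ ≈ 14.6223 m.

15 meters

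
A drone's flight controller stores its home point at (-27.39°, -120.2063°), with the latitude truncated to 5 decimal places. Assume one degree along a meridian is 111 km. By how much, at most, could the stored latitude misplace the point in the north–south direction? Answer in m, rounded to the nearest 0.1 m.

1.1 m

Truncating at 5 decimal places can drop up to a full unit in the last place, so the latitude may be off by as much as 1e-05°.
Along the meridian that is 1e-05° × 111000 m/° = 1.11 m.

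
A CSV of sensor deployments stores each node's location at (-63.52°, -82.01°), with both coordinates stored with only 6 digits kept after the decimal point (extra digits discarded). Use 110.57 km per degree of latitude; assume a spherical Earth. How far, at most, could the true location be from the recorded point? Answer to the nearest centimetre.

Truncating at 6 decimal places can drop up to a full unit in the last place, so each coordinate may be off by as much as 1e-06°.
N–S: 1e-06° × 110570 m/° = 0.11057 m.
E–W at 63.52°: 1e-06° × 110570 × cos 63.52° = 1e-06 × 110570 × 0.4459 ≈ 0.0493015 m.
The two errors are perpendicular, so the maximum displacement is √(0.11057² + 0.0493015²) ≈ 0.121063 m.
That is 0.121063 m = 12.106 cm.

12 centimetres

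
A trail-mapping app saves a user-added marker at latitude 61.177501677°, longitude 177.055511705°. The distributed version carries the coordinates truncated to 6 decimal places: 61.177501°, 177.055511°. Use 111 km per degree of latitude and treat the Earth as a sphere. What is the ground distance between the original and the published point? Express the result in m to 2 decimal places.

Δlat = 61.177501677 − 61.177501 = +0.000000677°; Δlon = 177.055511705 − 177.055511 = +0.000000705°.
North–south shift: 0.000000677 × 111000 = 0.075147 m.
E–W at 61.1775°: 0.000000705° × 111000 × cos 61.1775° = 0.000000705 × 111000 × 0.4821 ≈ 0.0377266 m.
Distance: √(0.075147² + 0.0377266²) ≈ 0.0840855 m.

0.08 m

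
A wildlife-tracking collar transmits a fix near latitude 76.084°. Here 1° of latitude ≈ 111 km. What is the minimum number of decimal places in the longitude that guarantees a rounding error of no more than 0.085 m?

At 76.084° one degree of longitude covers 111000 × cos 76.084° ≈ 111000 × 0.2405 ≈ 26695.4 m.
N decimal places → at most half a unit in the last place, 0.5 × 10⁻ᴺ° = 26695.4/2 × 10⁻ᴺ m.
Need 0.5 × 26695.4 × 10⁻ᴺ ≤ 0.085 → 10⁻ᴺ ≤ 6.368e-06, so N ≥ 5.20.
So 6 decimal places suffice (0.0133 m); 5 would allow up to 0.133 m.

6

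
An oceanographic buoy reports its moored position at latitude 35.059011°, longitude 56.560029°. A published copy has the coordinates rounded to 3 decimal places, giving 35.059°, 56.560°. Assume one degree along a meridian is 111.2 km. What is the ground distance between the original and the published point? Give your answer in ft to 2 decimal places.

9.55 ft

The latitude changed by +0.000011° and the longitude by +0.000029°.
N–S: 0.000011° × 111200 m/° = 1.2232 m.
E–W at 35.059°: 0.000029° × 111200 × cos 35.059° = 0.000029 × 111200 × 0.8186 ≈ 2.6397 m.
Combined displacement = (1.2232² + 2.6397²)^½ ≈ 2.90933 m.
Converting: 2.90933 m × 3.2808 ft/m ≈ 9.5451 ft.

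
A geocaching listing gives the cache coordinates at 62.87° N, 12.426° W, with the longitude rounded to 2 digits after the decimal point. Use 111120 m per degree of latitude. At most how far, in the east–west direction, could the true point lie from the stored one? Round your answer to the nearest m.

253 m

Rounding to 2 decimal places leaves the longitude within ±0.005° of the true value.
At latitude 62.87° a degree of longitude spans 111120 m × cos 62.87° = 111120 × 0.4560 ≈ 50671.9 m.
Maximum E–W displacement: 0.005 × 50671.9 = 253.36 m.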